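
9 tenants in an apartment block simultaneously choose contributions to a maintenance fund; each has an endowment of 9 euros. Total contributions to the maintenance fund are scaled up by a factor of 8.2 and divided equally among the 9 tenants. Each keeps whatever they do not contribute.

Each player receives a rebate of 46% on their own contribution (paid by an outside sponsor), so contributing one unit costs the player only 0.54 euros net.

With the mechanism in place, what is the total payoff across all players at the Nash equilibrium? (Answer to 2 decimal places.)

701.46 euros

Under the mechanism each unit contributed yields (8.2/9) / 0.54 = 1.6872 back to its contributor per unit of net cost, which exceeds 1, making full contribution the dominant choice for everyone.
At the Nash equilibrium everyone contributes 9. Group total payoff = 9 × (9 × 0.46 + 8.2 × 9) = 701.46.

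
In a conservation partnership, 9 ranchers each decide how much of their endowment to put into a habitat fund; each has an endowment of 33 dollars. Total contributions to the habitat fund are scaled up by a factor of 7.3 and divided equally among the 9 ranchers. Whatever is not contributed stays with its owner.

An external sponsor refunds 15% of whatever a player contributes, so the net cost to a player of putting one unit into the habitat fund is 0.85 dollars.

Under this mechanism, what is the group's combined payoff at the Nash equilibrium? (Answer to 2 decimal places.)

297.00 dollars

The effective private return is (7.3/9) / 0.85 = 0.9542, which is still under 1, so the mechanism doesn't change anyone's dominant strategy: zero contribution.
At the Nash equilibrium no one contributes; group total payoff = 9 × 33 = 297.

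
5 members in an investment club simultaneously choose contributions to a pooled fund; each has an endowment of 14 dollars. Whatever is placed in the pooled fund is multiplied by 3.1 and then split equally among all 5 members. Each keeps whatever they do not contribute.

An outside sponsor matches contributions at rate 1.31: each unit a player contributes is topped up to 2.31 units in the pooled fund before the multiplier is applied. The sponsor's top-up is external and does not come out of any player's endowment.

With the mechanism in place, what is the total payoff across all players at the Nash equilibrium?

501.27 dollars

Under the mechanism each unit contributed yields 3.1 × 2.31 / 5 = 1.4322 back to its contributor per unit of net cost, which exceeds 1, making full contribution the dominant choice for everyone.
At the Nash equilibrium everyone contributes 14. Group total payoff = 3.1 × 2.31 × 70 = 501.27.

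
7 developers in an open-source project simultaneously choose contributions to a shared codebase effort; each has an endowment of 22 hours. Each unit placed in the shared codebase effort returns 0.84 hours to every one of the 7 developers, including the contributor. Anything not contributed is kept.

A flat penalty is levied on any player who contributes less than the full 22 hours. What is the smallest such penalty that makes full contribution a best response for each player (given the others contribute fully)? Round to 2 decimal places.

Given the others contribute fully, the best deviation is to contribute 0 (any partial contribution still incurs the fine and gives up units whose private return 0.84 is below 1).
Deviating from 22 to 0 saves 22 hours but forfeits the deviator's share of the drop in the shared codebase effort: 0.84 × 22 = 18.48.
So the deviation gain is 22 − 18.48 = 3.52, and the fine must be at least 3.52 hours to wipe it out.

3.52 hours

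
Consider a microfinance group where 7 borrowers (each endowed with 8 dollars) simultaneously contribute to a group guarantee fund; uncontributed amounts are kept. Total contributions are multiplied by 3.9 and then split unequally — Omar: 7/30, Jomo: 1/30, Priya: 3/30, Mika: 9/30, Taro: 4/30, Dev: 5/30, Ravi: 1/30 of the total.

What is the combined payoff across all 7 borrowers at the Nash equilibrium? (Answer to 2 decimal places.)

Each unit j contributes comes back to j as 3.9 × (j's share), so j prefers to contribute only if that share exceeds 1/3.9 = 0.2564; otherwise keeping the unit dominates.
The only share above 0.2564 is Mika's 9/30, contributing 8; the remaining 6 contribute 0. Total contributed: 8.
The group guarantee fund pays out 3.9 × 8 = 31.20 in total (split across the unequal shares, but the aggregate is all that matters for the group sum).
The 6 free-riders keep 8 each, adding 48. Group total = 48 + 31.20 = 79.20.

79.20 dollars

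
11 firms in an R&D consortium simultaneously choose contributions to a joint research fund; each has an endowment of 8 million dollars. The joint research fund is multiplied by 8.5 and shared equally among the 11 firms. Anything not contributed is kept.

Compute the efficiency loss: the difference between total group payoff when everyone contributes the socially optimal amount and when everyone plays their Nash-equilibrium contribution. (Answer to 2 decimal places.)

660.00 million dollars

Each contributed unit returns 8.5/11 = 0.7727 to its contributor — below 1 — so contributing 0 is dominant for every player. At the Nash equilibrium everyone keeps their 8, and the group total is 11 × 8 = 88.
Each contributed unit returns 8.500 to the group as a whole (0.7727 to each of 11 players), which exceeds 1, so the social optimum is full contribution: group total = 8.500 × 88 = 748.00.
Efficiency loss = 748.00 − 88 = 660.00.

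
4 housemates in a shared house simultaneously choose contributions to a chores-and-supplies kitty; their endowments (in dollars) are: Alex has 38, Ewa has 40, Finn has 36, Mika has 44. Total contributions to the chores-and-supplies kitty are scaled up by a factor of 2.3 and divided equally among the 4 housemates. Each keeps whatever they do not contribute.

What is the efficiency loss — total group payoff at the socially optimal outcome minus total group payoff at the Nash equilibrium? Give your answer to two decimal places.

The private return per contributed unit is 2.3/4 = 0.5750 < 1 for every player regardless of endowment, so the Nash equilibrium is zero contribution and the group total is Σ E_j = 38 + 40 + 36 + 44 = 158.
Each contributed unit returns 2.300 to the group, so the social optimum is full contribution by everyone: group total = 2.300 × 158 = 363.40.
Efficiency loss = (2.300 − 1) × 158 = 205.40.

205.40 dollars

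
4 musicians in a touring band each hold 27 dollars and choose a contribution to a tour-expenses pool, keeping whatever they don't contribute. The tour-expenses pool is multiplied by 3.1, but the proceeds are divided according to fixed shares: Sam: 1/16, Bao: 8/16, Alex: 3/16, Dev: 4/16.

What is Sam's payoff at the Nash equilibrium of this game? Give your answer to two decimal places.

32.23 dollars

Each unit j contributes comes back to j as 3.1 × (j's share), so j prefers to contribute only if that share exceeds 1/3.1 = 0.3226; otherwise keeping the unit dominates.
Only Bao (8/16) clears that bar, contributing 27; the remaining 3 contribute 0. Total contributed: 27.
Sam keeps 27 and receives 3.1 × 27 × 1/16 = 5.23 from the tour-expenses pool, for a payoff of 32.23.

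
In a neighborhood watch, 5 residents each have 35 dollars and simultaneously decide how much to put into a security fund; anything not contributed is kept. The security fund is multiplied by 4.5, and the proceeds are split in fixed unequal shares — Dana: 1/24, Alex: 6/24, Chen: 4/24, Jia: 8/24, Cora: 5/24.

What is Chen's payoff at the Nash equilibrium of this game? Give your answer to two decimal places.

87.50 dollars

Player j's private return per contributed unit is 4.5 × (j's share). Contributing is weakly dominant for j when that share is at least 1/4.5 = 0.2222, and contributing 0 is dominant otherwise.
Alex and Jia clear that bar, contributing 35 each; the remaining 3 contribute 0. Total contributed: 70.
Chen keeps 35 and receives 4.5 × 70 × 4/24 = 52.50 from the security fund, for a payoff of 87.50.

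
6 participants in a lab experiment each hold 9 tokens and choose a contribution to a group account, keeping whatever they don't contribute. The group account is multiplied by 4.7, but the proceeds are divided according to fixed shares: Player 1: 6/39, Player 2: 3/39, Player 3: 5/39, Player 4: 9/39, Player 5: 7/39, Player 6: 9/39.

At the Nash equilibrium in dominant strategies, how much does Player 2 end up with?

15.51 tokens

For player j, contributing a unit is worthwhile iff 4.7 × (j's share) ≥ 1, i.e. iff j's share is at least 0.2128.
Player 4 and Player 6 are above the threshold, contributing 9 each; the remaining 4 contribute 0. Total contributed: 18.
Player 2 keeps 9 and receives 4.7 × 18 × 3/39 = 6.51 from the group account, for a payoff of 15.51.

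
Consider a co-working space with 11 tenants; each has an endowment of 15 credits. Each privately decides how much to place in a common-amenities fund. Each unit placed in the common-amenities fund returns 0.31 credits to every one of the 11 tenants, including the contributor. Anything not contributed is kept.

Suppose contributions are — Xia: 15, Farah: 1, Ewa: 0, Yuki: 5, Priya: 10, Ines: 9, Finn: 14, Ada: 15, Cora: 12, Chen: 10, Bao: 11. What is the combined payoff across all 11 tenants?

Total contributed: 15 + 1 + 0 + 5 + 10 + 9 + 14 + 15 + 12 + 10 + 11 = 102; total kept: 11 × 15 − 102 = 63.
The common-amenities fund pays out 0.31 × 11 × 102 = 347.82 in aggregate.
Group total = 63 + 347.82 = 410.82.

410.82 credits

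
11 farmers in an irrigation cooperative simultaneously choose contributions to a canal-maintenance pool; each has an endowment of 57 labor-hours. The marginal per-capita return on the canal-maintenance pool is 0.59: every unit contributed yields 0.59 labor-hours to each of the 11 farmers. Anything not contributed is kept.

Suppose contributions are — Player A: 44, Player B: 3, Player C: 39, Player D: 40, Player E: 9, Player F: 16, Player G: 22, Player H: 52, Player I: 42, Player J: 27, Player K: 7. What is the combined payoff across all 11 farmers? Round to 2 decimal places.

2279.49 labor-hours

Total contributed: 44 + 3 + 39 + 40 + 9 + 16 + 22 + 52 + 42 + 27 + 7 = 301; total kept: 11 × 57 − 301 = 326.
The canal-maintenance pool pays out 0.59 × 11 × 301 = 1953.49 in aggregate.
Group total = 326 + 1953.49 = 2279.49.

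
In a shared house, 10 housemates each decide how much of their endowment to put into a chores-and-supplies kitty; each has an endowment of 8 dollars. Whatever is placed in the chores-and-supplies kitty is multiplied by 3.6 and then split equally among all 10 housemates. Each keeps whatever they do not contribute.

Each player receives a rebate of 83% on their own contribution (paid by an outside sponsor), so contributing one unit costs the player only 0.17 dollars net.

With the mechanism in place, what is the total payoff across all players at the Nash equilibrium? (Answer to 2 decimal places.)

With the mechanism, a contributed unit returns (3.6/10) / 0.17 = 2.1176 per unit of net cost to the contributor — now above 1 — so contributing fully is weakly dominant for every player.
At the Nash equilibrium everyone contributes 8. Group total payoff = 10 × (8 × 0.83 + 3.6 × 8) = 354.40.

354.40 dollars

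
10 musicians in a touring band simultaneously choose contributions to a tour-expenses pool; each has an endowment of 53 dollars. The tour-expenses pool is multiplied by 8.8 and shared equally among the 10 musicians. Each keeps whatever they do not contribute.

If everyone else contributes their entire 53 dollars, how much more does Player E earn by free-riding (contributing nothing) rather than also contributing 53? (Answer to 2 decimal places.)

Switching from a contribution of 53 to 0 lets Player E keep an extra 53 dollars, but lowers the tour-expenses pool by 53, which costs Player E their own share of that drop: 8.8/10 × 53 = 46.64.
Net gain = 53 − 46.64 = 6.36. The private return per contributed unit (0.8800) is below 1, so free-riding is indeed the best response regardless of what the others do.

6.36 dollars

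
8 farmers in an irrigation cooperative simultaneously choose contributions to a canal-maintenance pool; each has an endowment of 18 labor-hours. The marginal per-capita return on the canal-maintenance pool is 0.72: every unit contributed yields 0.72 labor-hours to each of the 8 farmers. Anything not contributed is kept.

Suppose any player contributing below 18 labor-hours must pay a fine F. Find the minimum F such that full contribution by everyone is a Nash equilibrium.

5.04 labor-hours

Given the others contribute fully, the best deviation is to contribute 0 (any partial contribution still incurs the fine and gives up units whose private return 0.72 is below 1).
Deviating from 18 to 0 saves 18 labor-hours but forfeits the deviator's share of the drop in the canal-maintenance pool: 0.72 × 18 = 12.96.
So the deviation gain is 18 − 12.96 = 5.04, and the fine must be at least 5.04 labor-hours to wipe it out.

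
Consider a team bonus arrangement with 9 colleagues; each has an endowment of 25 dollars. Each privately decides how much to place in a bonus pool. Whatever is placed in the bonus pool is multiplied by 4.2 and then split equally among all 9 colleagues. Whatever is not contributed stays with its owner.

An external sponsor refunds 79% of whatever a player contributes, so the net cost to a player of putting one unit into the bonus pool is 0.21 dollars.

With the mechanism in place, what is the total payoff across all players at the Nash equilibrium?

With the mechanism, a contributed unit returns (4.2/9) / 0.21 = 2.2222 per unit of net cost to the contributor — now above 1 — so contributing fully is weakly dominant for every player.
At the Nash equilibrium everyone contributes 25. Group total payoff = 9 × (25 × 0.79 + 4.2 × 25) = 1122.75.

1122.75 dollars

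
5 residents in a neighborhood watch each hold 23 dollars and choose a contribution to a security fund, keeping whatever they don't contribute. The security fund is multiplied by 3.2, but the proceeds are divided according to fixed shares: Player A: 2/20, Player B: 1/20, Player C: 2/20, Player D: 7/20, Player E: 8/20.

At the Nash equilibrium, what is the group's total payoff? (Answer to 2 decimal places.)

216.20 dollars

For player j, contributing a unit is worthwhile iff 3.2 × (j's share) ≥ 1, i.e. iff j's share is at least 0.3125.
Player D and Player E are above the threshold, contributing 23 each; the remaining 3 contribute 0. Total contributed: 46.
The security fund pays out 3.2 × 46 = 147.20 in total (split across the unequal shares, but the aggregate is all that matters for the group sum).
The 3 free-riders keep 23 each, adding 69. Group total = 69 + 147.20 = 216.20.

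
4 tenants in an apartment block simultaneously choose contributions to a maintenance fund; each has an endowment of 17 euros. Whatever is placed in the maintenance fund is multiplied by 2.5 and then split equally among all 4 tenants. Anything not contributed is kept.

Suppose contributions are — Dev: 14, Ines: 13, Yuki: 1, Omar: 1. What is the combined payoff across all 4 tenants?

111.50 euros

Total contributed: 14 + 13 + 1 + 1 = 29; total kept: 4 × 17 − 29 = 39.
The maintenance fund pays out 2.5 × 29 = 72.50 in aggregate.
Group total = 39 + 72.50 = 111.50.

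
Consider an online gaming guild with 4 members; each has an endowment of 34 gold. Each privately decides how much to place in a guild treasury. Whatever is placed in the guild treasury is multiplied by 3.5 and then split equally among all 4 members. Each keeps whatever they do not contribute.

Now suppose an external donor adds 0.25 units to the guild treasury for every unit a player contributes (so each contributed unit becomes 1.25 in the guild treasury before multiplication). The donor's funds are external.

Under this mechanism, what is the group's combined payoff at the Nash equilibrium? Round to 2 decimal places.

595.00 gold

The effective private return per unit is now 3.5 × 1.25 / 4 = 1.0938 > 1, so every player's dominant strategy flips to full contribution.
So the Nash equilibrium is full contribution by all 4; the group earns 3.5 × 1.25 × 136 = 595.00.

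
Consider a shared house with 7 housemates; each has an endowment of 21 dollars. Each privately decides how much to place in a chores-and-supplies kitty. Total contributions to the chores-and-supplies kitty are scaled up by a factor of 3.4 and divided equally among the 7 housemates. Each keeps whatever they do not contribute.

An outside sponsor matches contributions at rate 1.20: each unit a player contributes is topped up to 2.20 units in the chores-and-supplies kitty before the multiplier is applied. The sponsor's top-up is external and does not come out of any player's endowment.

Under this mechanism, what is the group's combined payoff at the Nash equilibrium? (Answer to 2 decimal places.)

With the mechanism, a contributed unit returns 3.4 × 2.20 / 7 = 1.0686 per unit of net cost to the contributor — now above 1 — so contributing fully is weakly dominant for every player.
At the Nash equilibrium everyone contributes 21. Group total payoff = 3.4 × 2.20 × 147 = 1099.56.

1099.56 dollars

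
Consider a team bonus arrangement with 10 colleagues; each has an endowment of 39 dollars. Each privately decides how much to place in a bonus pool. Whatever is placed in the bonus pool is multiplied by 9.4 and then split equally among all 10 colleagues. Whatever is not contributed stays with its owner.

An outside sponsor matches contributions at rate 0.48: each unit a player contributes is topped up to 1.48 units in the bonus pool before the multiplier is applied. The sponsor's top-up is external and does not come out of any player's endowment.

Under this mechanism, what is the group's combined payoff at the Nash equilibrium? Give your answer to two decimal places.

5425.68 dollars

With the mechanism, a contributed unit returns 9.4 × 1.48 / 10 = 1.3912 per unit of net cost to the contributor — now above 1 — so contributing fully is weakly dominant for every player.
At the Nash equilibrium everyone contributes 39. Group total payoff = 9.4 × 1.48 × 390 = 5425.68.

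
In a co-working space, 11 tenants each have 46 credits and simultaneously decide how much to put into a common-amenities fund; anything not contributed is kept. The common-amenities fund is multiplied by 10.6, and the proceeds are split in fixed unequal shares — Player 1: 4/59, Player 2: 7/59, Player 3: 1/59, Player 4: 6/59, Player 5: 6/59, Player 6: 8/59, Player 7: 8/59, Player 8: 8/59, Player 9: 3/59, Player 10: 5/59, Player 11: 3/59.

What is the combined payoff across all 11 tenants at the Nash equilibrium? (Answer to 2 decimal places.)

3155.60 credits

For player j, contributing a unit is worthwhile iff 10.6 × (j's share) ≥ 1, i.e. iff j's share is at least 0.0943.
Player 2, Player 4, Player 5, Player 6, Player 7 and Player 8 are above the threshold, contributing 46 each; the remaining 5 contribute 0. Total contributed: 276.
The common-amenities fund pays out 10.6 × 276 = 2925.60 in total (split across the unequal shares, but the aggregate is all that matters for the group sum).
The 5 free-riders keep 46 each, adding 230. Group total = 230 + 2925.60 = 3155.60.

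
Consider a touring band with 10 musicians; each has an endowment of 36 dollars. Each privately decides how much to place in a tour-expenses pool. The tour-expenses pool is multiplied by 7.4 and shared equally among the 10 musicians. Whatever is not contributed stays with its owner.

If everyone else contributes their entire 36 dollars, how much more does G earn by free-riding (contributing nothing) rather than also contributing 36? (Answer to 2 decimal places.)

9.36 dollars

Switching from a contribution of 36 to 0 lets G keep an extra 36 dollars, but lowers the tour-expenses pool by 36, which costs G their own share of that drop: 7.4/10 × 36 = 26.64.
Net gain = 36 − 26.64 = 9.36. The private return per contributed unit (0.7400) is below 1, so free-riding is indeed the best response regardless of what the others do.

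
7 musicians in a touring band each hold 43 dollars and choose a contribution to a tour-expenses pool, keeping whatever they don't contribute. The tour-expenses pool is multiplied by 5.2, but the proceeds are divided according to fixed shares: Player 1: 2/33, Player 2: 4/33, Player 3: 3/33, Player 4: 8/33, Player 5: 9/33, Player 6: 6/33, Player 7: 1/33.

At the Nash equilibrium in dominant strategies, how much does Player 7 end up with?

Player j's private return per contributed unit is 5.2 × (j's share). Contributing is weakly dominant for j when that share is at least 1/5.2 = 0.1923, and contributing 0 is dominant otherwise.
Player 4 and Player 5 clear that bar, contributing 43 each; the remaining 5 contribute 0. Total contributed: 86.
Player 7 keeps 43 and receives 5.2 × 86 × 1/33 = 13.55 from the tour-expenses pool, for a payoff of 56.55.

56.55 dollars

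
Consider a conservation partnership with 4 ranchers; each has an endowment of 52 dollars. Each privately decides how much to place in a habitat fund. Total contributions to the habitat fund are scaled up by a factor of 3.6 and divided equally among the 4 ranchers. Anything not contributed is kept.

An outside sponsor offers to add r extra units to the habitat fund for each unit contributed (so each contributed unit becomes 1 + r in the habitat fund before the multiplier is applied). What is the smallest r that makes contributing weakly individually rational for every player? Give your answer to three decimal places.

With matching at rate r, one contributed unit becomes (1 + r) in the habitat fund and returns 3.6 × (1 + r) / 4 to the contributor.
Setting this equal to 1: 1 + r = 4/3.6 = 1.1111.
So the minimum matching rate is r = 1.1111 − 1 = 0.111.

0.111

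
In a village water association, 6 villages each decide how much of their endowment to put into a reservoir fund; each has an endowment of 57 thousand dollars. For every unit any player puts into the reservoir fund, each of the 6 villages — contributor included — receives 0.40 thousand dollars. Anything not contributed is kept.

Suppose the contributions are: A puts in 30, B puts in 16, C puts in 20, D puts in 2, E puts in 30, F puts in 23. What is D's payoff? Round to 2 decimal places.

Total contributed: 30 + 16 + 20 + 2 + 30 + 23 = 121.
Each receives 0.40 × 121 = 48.40 from the reservoir fund.
D keeps 57 − 2 = 55, so D's payoff is 55 + 48.40 = 103.40.

103.40 thousand dollars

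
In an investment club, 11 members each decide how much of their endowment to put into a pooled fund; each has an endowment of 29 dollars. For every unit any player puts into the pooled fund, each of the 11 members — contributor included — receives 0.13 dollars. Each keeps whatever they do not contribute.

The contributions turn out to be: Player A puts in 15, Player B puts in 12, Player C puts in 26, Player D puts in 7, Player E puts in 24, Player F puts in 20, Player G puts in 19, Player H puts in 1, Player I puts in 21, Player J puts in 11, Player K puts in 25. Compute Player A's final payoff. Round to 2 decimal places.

37.53 dollars

Total contributed: 15 + 12 + 26 + 7 + 24 + 20 + 19 + 1 + 21 + 11 + 25 = 181.
Each receives 0.13 × 181 = 23.53 from the pooled fund.
Player A keeps 29 − 15 = 14, so Player A's payoff is 14 + 23.53 = 37.53.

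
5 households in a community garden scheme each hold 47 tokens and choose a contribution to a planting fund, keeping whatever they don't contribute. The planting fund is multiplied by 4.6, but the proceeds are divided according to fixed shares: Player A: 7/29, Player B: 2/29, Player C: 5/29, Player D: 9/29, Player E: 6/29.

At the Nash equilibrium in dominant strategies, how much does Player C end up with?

121.55 tokens

A player with share s gets back 4.6·s per unit contributed, so full contribution is dominant for anyone with s > 1/4.6 = 0.2174 and zero contribution is dominant for anyone below.
The shares above 0.2174 belong to Player A and Player D, contributing 47 each; the remaining 3 contribute 0. Total contributed: 94.
Player C keeps 47 and receives 4.6 × 94 × 5/29 = 74.55 from the planting fund, for a payoff of 121.55.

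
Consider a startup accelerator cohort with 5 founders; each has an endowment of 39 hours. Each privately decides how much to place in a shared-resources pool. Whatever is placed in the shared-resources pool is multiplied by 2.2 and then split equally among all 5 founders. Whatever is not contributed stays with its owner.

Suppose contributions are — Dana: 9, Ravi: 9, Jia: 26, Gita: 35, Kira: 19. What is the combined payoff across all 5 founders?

Total contributed: 9 + 9 + 26 + 35 + 19 = 98; total kept: 5 × 39 − 98 = 97.
The shared-resources pool pays out 2.2 × 98 = 215.60 in aggregate.
Group total = 97 + 215.60 = 312.60.

312.60 hours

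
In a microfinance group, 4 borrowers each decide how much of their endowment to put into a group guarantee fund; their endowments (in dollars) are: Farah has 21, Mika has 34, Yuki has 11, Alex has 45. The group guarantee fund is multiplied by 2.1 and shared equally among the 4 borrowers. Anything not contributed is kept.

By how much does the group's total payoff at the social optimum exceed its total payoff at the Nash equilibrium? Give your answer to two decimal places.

The private return per contributed unit is 2.1/4 = 0.5250 < 1 for every player regardless of endowment, so the Nash equilibrium is zero contribution and the group total is Σ E_j = 21 + 34 + 11 + 45 = 111.
Each contributed unit returns 2.100 to the group, so the social optimum is full contribution by everyone: group total = 2.100 × 111 = 233.10.
Efficiency loss = (2.100 − 1) × 111 = 122.10.

122.10 dollars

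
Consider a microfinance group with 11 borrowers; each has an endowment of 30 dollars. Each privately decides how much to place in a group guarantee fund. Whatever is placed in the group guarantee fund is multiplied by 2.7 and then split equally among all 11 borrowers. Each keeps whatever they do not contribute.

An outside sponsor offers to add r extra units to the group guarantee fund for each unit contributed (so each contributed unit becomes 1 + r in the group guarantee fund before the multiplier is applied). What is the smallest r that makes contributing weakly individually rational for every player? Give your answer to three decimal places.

With matching at rate r, one contributed unit becomes (1 + r) in the group guarantee fund and returns 2.7 × (1 + r) / 11 to the contributor.
Setting this equal to 1: 1 + r = 11/2.7 = 4.0741.
So the minimum matching rate is r = 4.0741 − 1 = 3.074.

3.074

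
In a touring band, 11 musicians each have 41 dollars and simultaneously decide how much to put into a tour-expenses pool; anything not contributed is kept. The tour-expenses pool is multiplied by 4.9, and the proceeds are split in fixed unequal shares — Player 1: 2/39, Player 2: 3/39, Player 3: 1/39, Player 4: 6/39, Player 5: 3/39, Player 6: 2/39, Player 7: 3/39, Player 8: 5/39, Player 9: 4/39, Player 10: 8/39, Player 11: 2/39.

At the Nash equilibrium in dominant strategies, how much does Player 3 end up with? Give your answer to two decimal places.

46.15 dollars

Each unit j contributes comes back to j as 4.9 × (j's share), so j prefers to contribute only if that share exceeds 1/4.9 = 0.2041; otherwise keeping the unit dominates.
Player 10 alone (share 8/39) is above the threshold, contributing 41; the remaining 10 contribute 0. Total contributed: 41.
Player 3 keeps 41 and receives 4.9 × 41 × 1/39 = 5.15 from the tour-expenses pool, for a payoff of 46.15.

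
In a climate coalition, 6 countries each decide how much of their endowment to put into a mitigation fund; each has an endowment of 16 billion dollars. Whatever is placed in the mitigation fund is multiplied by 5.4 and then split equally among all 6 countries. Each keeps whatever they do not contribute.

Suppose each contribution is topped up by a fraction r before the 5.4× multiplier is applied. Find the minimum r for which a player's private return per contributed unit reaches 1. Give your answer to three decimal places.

0.111

With matching at rate r, one contributed unit becomes (1 + r) in the mitigation fund and returns 5.4 × (1 + r) / 6 to the contributor.
Setting this equal to 1: 1 + r = 6/5.4 = 1.1111.
So the minimum matching rate is r = 1.1111 − 1 = 0.111.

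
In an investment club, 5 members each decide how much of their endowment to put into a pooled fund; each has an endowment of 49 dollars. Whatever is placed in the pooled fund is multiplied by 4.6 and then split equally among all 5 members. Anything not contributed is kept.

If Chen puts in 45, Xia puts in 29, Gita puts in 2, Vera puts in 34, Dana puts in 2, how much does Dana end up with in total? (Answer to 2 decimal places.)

150.04 dollars

Total contributed: 45 + 29 + 2 + 34 + 2 = 112.
Each receives 4.6 × 112 / 5 = 103.04 from the pooled fund.
Dana keeps 49 − 2 = 47, so Dana's payoff is 47 + 103.04 = 150.04.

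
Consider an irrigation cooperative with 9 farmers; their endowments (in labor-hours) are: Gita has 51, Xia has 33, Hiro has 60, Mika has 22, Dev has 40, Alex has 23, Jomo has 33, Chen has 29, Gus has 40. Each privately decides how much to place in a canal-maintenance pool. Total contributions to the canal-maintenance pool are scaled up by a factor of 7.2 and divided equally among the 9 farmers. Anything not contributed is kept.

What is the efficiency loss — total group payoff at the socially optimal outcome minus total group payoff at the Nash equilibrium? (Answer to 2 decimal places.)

2052.20 labor-hours

The private return per contributed unit is 7.2/9 = 0.8000 < 1 for every player regardless of endowment, so the Nash equilibrium is zero contribution and the group total is Σ E_j = 51 + 33 + 60 + 22 + 40 + 23 + 33 + 29 + 40 = 331.
Each contributed unit returns 7.200 to the group, so the social optimum is full contribution by everyone: group total = 7.200 × 331 = 2383.20.
Efficiency loss = (7.200 − 1) × 331 = 2052.20.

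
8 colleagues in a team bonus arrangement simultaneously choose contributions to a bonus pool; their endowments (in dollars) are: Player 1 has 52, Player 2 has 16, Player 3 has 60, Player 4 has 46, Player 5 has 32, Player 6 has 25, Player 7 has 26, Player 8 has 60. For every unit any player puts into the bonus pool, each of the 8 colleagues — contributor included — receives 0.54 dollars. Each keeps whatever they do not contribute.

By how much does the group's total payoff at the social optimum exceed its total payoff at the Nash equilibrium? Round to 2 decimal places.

The private return per contributed unit is 0.54 < 1 for everyone, so the Nash equilibrium is zero contribution and the group total is Σ E_j = 52 + 16 + 60 + 46 + 32 + 25 + 26 + 60 = 317.
Each contributed unit returns 4.320 to the group, so the social optimum is full contribution by everyone: group total = 4.320 × 317 = 1369.44.
Efficiency loss = (4.320 − 1) × 317 = 1052.44.

1052.44 dollars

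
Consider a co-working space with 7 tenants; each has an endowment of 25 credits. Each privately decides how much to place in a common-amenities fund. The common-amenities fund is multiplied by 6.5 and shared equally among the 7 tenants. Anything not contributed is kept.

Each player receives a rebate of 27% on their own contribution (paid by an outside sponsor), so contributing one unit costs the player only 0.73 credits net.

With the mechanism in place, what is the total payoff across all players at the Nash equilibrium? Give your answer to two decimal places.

1184.75 credits

The effective private return per unit is now (6.5/7) / 0.73 = 1.2720 > 1, so every player's dominant strategy flips to full contribution.
At the Nash equilibrium everyone contributes 25. Group total payoff = 7 × (25 × 0.27 + 6.5 × 25) = 1184.75.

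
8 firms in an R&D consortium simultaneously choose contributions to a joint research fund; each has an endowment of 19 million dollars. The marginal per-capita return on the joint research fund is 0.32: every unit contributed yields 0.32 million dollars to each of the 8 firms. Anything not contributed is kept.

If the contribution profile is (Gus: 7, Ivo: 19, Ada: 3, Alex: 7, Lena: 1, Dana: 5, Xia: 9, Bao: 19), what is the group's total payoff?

Total contributed: 7 + 19 + 3 + 7 + 1 + 5 + 9 + 19 = 70; total kept: 8 × 19 − 70 = 82.
The joint research fund pays out 0.32 × 8 × 70 = 179.20 in aggregate.
Group total = 82 + 179.20 = 261.20.

261.20 million dollars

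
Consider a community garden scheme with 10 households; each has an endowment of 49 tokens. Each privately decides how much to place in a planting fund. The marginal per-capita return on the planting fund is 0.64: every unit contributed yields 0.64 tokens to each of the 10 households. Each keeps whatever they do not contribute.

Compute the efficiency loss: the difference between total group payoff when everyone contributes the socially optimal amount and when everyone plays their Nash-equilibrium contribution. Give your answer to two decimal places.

The private return per contributed unit is 0.64 < 1, so contributing 0 is dominant for every player. At the Nash equilibrium everyone keeps their 49, and the group total is 10 × 49 = 490.
Each contributed unit returns 6.400 to the group as a whole (0.64 to each of 10 players), which exceeds 1, so the social optimum is full contribution: group total = 6.400 × 490 = 3136.00.
Efficiency loss = 3136.00 − 490 = 2646.00.

2646.00 tokens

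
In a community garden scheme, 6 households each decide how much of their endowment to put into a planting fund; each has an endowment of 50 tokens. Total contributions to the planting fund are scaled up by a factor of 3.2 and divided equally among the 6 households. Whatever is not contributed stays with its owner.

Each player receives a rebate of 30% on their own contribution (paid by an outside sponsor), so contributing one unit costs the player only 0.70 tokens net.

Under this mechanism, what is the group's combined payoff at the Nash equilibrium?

Even with the mechanism, each unit contributed returns only (3.2/6) / 0.70 = 0.7619 per unit of net cost, so contributing nothing is still dominant.
Everyone keeps their endowment and the group total is 6 × 50 = 300.

300.00 tokens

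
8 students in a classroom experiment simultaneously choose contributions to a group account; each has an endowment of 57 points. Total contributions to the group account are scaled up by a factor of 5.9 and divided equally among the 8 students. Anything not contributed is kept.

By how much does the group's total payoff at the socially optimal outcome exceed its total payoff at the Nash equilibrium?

2234.40 points

Each contributed unit returns 5.9/8 = 0.7375 to its contributor — below 1 — so contributing 0 is dominant for every player. At the Nash equilibrium everyone keeps their 57, and the group total is 8 × 57 = 456.
Each contributed unit returns 5.900 to the group as a whole (0.7375 to each of 8 players), which exceeds 1, so the social optimum is full contribution: group total = 5.900 × 456 = 2690.40.
Efficiency loss = 2690.40 − 456 = 2234.40.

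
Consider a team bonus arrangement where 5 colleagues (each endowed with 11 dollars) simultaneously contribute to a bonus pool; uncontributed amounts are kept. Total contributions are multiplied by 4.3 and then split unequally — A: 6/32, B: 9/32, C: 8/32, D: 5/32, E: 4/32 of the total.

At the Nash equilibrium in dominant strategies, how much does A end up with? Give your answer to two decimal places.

For player j, contributing a unit is worthwhile iff 4.3 × (j's share) ≥ 1, i.e. iff j's share is at least 0.2326.
The shares above 0.2326 belong to B and C, contributing 11 each; the remaining 3 contribute 0. Total contributed: 22.
A keeps 11 and receives 4.3 × 22 × 6/32 = 17.74 from the bonus pool, for a payoff of 28.74.

28.74 dollars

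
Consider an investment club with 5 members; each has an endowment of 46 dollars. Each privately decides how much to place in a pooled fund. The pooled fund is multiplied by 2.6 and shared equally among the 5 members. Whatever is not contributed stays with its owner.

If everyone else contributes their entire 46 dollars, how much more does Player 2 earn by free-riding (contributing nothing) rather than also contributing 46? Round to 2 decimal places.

22.08 dollars

Switching from a contribution of 46 to 0 lets Player 2 keep an extra 46 dollars, but lowers the pooled fund by 46, which costs Player 2 their own share of that drop: 2.6/5 × 46 = 23.92.
Net gain = 46 − 23.92 = 22.08. The private return per contributed unit (0.5200) is below 1, so free-riding is indeed the best response regardless of what the others do.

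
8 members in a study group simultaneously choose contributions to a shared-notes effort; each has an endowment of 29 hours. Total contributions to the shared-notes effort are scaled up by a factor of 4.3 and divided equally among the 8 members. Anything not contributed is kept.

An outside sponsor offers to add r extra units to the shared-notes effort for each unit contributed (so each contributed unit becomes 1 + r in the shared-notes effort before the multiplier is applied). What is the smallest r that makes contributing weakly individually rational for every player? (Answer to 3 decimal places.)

0.860

With matching at rate r, one contributed unit becomes (1 + r) in the shared-notes effort and returns 4.3 × (1 + r) / 8 to the contributor.
Setting this equal to 1: 1 + r = 8/4.3 = 1.8605.
So the minimum matching rate is r = 1.8605 − 1 = 0.860.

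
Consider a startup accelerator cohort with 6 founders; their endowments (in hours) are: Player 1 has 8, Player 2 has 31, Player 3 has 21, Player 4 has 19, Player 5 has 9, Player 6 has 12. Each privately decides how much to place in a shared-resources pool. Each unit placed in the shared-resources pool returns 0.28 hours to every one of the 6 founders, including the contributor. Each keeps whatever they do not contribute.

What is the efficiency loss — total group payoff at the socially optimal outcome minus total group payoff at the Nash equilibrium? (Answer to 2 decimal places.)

68.00 hours

The private return per contributed unit is 0.28 < 1 for everyone, so the Nash equilibrium is zero contribution and the group total is Σ E_j = 8 + 31 + 21 + 19 + 9 + 12 = 100.
Each contributed unit returns 1.680 to the group, so the social optimum is full contribution by everyone: group total = 1.680 × 100 = 168.00.
Efficiency loss = (1.680 − 1) × 100 = 68.00.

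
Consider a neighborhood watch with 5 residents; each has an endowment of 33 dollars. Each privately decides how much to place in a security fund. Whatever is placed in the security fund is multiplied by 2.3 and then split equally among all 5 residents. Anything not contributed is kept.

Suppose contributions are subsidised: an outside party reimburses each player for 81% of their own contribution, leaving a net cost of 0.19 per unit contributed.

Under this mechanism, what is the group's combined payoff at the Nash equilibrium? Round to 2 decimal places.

The effective private return per unit is now (2.3/5) / 0.19 = 2.4211 > 1, so every player's dominant strategy flips to full contribution.
So the Nash equilibrium is full contribution by all 5; the group earns 5 × (33 × 0.81 + 2.3 × 33) = 513.15.

513.15 dollars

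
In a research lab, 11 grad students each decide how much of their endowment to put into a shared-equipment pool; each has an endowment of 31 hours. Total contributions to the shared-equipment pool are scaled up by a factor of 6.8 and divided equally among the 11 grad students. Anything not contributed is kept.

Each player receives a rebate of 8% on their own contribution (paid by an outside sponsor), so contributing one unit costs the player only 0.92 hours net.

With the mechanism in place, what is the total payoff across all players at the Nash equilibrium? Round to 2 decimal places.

Even with the mechanism, each unit contributed returns only (6.8/11) / 0.92 = 0.6719 per unit of net cost, so contributing nothing is still dominant.
Everyone keeps their endowment and the group total is 11 × 31 = 341.

341.00 hours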